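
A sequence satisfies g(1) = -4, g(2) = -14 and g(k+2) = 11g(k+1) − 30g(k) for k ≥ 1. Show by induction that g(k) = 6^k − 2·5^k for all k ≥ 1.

Base cases: g(1) = -4 and 6^1 − 2·5^1 = -4; g(2) = -14 and 6^2 − 2·5^2 = -14.
Assume g(j) = 6^j − 2·5^j for all 1 ≤ j ≤ r, where r ≥ 2.
Then g(r+1) = 11g(r) − 30g(r−1) = 11·(6^r − 2·5^r) − 30·(6^{r−1} − 2·5^{r−1}) = (11·6 − 30)6^{r−1} − 2·(11·5 − 30)5^{r−1} = 36·6^{r−1} − 50·5^{r−1} = 6^{r+1} − 2·5^{r+1}.
So the formula holds for r+1, and by strong induction g(k) = 6^k − 2·5^k for all k ≥ 1.

g(k) = 6^k − 2·5^k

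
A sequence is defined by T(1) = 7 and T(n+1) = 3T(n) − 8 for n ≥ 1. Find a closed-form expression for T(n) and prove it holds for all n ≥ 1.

Claim: T(n) = 3^n + 4.

Base case: T(1) = 7, and 3^1 + 4 = 3 + 4 = 7.
Assume T(k) = 3^k + 4 for some k ≥ 1.
Then T(k+1) = 3T(k) − 8 = 3·(3^k + 4) − 8 = 3^{k+1} + 12 − 8 = 3^{k+1} + 4.
Hence T(n) = 3^n + 4 for every n ≥ 1, by induction.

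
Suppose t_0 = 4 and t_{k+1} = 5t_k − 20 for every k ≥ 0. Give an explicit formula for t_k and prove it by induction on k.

Claim: t_k = -5^k + 5.

Base case: t_0 = 4, and -5^0 + 5 = -1 + 5 = 4.
Assume t_m = -5^m + 5 for some m ≥ 0.
Then t_{m+1} = 5t_m − 20 = 5·(-5^m + 5) − 20 = -5^{m+1} + 25 − 20 = -5^{m+1} + 5.
By induction, t_k = -5^k + 5 for all k ≥ 0.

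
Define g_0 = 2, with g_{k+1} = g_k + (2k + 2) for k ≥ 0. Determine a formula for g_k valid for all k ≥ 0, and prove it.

Claim: g_k = k^2 + k + 2.

Base case: g_0 = 2, and 0^2 + 0 + 2 = 2.
Assume g_j = j^2 + j + 2.
Then g_{j+1} = g_j + (2j + 2) = (j^2 + j + 2) + (2j + 2) = j^2 + 3j + 4,
and (j+1)^2 + (j+1) + 2 = j^2 + 3j + 4.
By induction, g_k = k^2 + k + 2 for all k ≥ 0.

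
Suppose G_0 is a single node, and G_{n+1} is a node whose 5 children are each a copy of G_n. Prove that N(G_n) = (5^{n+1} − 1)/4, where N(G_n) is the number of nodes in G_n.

Base case: N(G_0) = 1, and (5^{0+1} − 1)/4 = 1.
Assume N(G_j) = (5^{j+1} − 1)/4.
Then N(G_{j+1}) = 1 + 5N(G_j) = 1 + 5·(5^{j+1} − 1)/4 = 1 + (5^{j+2} − 5)/4 = (4 + 5^{j+2} − 5)/4 = (5^{j+2} − 1)/4.
By induction, N(G_n) = (5^{n+1} − 1)/4 for all n ≥ 0.

N(G_n) = (5^{n+1} − 1)/4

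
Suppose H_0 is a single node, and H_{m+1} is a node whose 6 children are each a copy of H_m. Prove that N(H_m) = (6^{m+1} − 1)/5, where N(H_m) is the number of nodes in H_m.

Base case: N(H_0) = 1, and (6^{0+1} − 1)/5 = 1.
Assume N(H_k) = (6^{k+1} − 1)/5.
Then N(H_{k+1}) = 1 + 6N(H_k) = 1 + 6·(6^{k+1} − 1)/5 = 1 + (6^{k+2} − 6)/5 = (5 + 6^{k+2} − 6)/5 = (6^{k+2} − 1)/5.
Hence N(H_m) = (6^{m+1} − 1)/5 for every m ≥ 0, by induction.

N(H_m) = (6^{m+1} − 1)/5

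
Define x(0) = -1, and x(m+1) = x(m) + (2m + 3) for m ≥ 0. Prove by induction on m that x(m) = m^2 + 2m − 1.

Base case: x(0) = -1, and 0^2 + 2·0 − 1 = -1.
Assume x(r) = r^2 + 2r − 1.
Then x(r+1) = x(r) + (2r + 3) = (r^2 + 2r − 1) + (2r + 3) = r^2 + 4r + 2,
and (r+1)^2 + 2·(r+1) − 1 = r^2 + 4r + 2.
This completes the inductive step, so x(m) = m^2 + 2m − 1 for all m ≥ 0.

x(m) = m^2 + 2m − 1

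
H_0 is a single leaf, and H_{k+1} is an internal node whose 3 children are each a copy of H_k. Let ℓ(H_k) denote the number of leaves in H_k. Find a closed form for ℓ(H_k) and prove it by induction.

Claim: ℓ(H_k) = 3^k.

Base case: ℓ(H_0) = 1, and 3^0 = 1.
Assume ℓ(H_m) = 3^m.
Then ℓ(H_{m+1}) = 3·ℓ(H_m) = 3·3^m = 3^{m+1}.
So the formula holds for m+1, and by induction ℓ(H_k) = 3^k for all k ≥ 0.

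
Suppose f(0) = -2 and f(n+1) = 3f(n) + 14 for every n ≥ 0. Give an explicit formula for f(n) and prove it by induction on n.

Claim: f(n) = 5·3^n − 7.

Base case: f(0) = -2, and 5·3^0 − 7 = 5 − 7 = -2.
Assume f(j) = 5·3^j − 7 for some j ≥ 0.
Then f(j+1) = 3f(j) + 14 = 3·(5·3^j − 7) + 14 = 15·3^j − 21 + 14 = 5·3^{j+1} − 7.
Hence f(n) = 5·3^n − 7 for every n ≥ 0, by induction.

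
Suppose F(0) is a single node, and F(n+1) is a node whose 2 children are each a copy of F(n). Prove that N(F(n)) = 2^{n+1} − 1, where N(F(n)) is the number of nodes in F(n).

Base case: N(F(0)) = 1, and 2^{0+1} − 1 = 1.
Assume N(F(j)) = 2^{j+1} − 1.
Then N(F(j+1)) = 1 + 2N(F(j)) = 1 + 2(2^{j+1} − 1) = 2^{j+2} − 2 + 1 = 2^{j+2} − 1.
This completes the inductive step, so N(F(n)) = 2^{n+1} − 1 for all n ≥ 0.

N(F(n)) = 2^{n+1} − 1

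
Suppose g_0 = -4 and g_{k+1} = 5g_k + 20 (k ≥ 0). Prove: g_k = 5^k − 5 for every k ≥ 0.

Base case: g_0 = -4, and 5^0 − 5 = 1 − 5 = -4.
Assume g_m = 5^m − 5 for some m ≥ 0.
Then g_{m+1} = 5g_m + 20 = 5·(5^m − 5) + 20 = 5^{m+1} − 25 + 20 = 5^{m+1} − 5.
So the formula holds for m+1, and by induction g_k = 5^k − 5 for all k ≥ 0.

g_k = 5^k − 5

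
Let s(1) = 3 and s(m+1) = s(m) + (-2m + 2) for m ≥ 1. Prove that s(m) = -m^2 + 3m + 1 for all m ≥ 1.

Base case: s(1) = 3, and -1^2 + 3·1 + 1 = 3.
Assume s(k) = -k^2 + 3k + 1.
Then s(k+1) = s(k) + (-2k + 2) = (-k^2 + 3k + 1) + (-2k + 2) = -k^2 + k + 3,
and -(k+1)^2 + 3·(k+1) + 1 = -k^2 + k + 3.
This completes the inductive step, so s(m) = -m^2 + 3m + 1 for all m ≥ 1.

s(m) = -m^2 + 3m + 1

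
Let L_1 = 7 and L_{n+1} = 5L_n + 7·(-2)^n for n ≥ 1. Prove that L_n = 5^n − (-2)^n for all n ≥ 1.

Base case: L_1 = 7, and 5^1 − (-2)^1 = 5 + 2 = 7.
Assume L_k = 5^k − (-2)^k for some k ≥ 1.
Then L_{k+1} = 5L_k + 7·(-2)^k = 5·(5^k − (-2)^k) + 7·(-2)^k = 5^{k+1} − 5·(-2)^k + 7·(-2)^k = 5^{k+1} + 2·(-2)^k = 5^{k+1} − (-2)^{k+1}.
Hence L_n = 5^n − (-2)^n for every n ≥ 1, by induction.

L_n = 5^n − (-2)^n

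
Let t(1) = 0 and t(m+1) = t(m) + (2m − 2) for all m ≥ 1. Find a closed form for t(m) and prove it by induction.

Claim: t(m) = m^2 − 3m + 2.

Base case: t(1) = 0, and 1^2 − 3·1 + 2 = 0.
Assume t(j) = j^2 − 3j + 2.
Then t(j+1) = t(j) + (2j − 2) = (j^2 − 3j + 2) + (2j − 2) = j^2 − j,
and (j+1)^2 − 3·(j+1) + 2 = j^2 − j.
This completes the inductive step, so t(m) = m^2 − 3m + 2 for all m ≥ 1.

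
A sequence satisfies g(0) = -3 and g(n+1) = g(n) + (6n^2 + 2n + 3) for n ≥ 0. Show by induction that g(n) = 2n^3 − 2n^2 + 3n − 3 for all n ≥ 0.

Base case: g(0) = -3, and 2·0^3 − 2·0^2 + 3·0 − 3 = -3.
Assume g(k) = 2k^3 − 2k^2 + 3k − 3.
Then g(k+1) = g(k) + (6k^2 + 2k + 3) = (2k^3 − 2k^2 + 3k − 3) + (6k^2 + 2k + 3) = 2k^3 + 4k^2 + 5k,
and 2·(k+1)^3 − 2·(k+1)^2 + 3·(k+1) − 3 = 2k^3 + 4k^2 + 5k.
Hence g(n) = 2n^3 − 2n^2 + 3n − 3 for every n ≥ 0, by induction.

g(n) = 2n^3 − 2n^2 + 3n − 3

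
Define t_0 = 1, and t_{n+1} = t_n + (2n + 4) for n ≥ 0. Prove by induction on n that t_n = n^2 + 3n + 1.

Base case: t_0 = 1, and 0^2 + 3·0 + 1 = 1.
Assume t_m = m^2 + 3m + 1.
Then t_{m+1} = t_m + (2m + 4) = (m^2 + 3m + 1) + (2m + 4) = m^2 + 5m + 5,
and (m+1)^2 + 3·(m+1) + 1 = m^2 + 5m + 5.
This completes the inductive step, so t_n = n^2 + 3n + 1 for all n ≥ 0.

t_n = n^2 + 3n + 1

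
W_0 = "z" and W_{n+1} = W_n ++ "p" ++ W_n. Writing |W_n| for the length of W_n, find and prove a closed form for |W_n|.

Claim: |W_n| = 2^{n+1} − 1.

Base case: |W_0| = 1, and 2^{0+1} − 1 = 1.
Assume |W_k| = 2^{k+1} − 1.
Then |W_{k+1}| = |W_k| + 1 + |W_k| = 2|W_k| + 1 = 2(2^{k+1} − 1) + 1 = 2^{k+2} − 2 + 1 = 2^{k+2} − 1.
Hence |W_n| = 2^{n+1} − 1 for every n ≥ 0, by induction.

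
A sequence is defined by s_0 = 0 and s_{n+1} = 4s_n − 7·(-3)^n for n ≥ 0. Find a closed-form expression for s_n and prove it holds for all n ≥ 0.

Claim: s_n = -4^n + (-3)^n.

Base case: s_0 = 0, and -4^0 + (-3)^0 = -1 + 1 = 0.
Assume s_r = -4^r + (-3)^r for some r ≥ 0.
Then s_{r+1} = 4s_r − 7·(-3)^r = 4·(-4^r + (-3)^r) − 7·(-3)^r = -4^{r+1} + 4·(-3)^r − 7·(-3)^r = -4^{r+1} − 3·(-3)^r = -4^{r+1} + (-3)^{r+1}.
This completes the inductive step, so s_n = -4^n + (-3)^n for all n ≥ 0.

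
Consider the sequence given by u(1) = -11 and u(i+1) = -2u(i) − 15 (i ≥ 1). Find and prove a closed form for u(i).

Claim: u(i) = 3·(-2)^i − 5.

Base case: u(1) = -11, and 3·(-2)^1 − 5 = -6 − 5 = -11.
Assume u(m) = 3·(-2)^m − 5 for some m ≥ 1.
Then u(m+1) = -2u(m) − 15 = -2·(3·(-2)^m − 5) − 15 = -6·(-2)^m + 10 − 15 = 3·(-2)^{m+1} − 5.
By induction, u(i) = 3·(-2)^i − 5 for all i ≥ 1.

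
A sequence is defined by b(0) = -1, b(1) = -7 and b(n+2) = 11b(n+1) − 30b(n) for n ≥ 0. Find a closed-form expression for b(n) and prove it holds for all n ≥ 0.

Claim: b(n) = 5^n − 2·6^n.

Base cases: b(0) = -1 and 5^0 − 2·6^0 = -1; b(1) = -7 and 5^1 − 2·6^1 = -7.
Assume b(j) = 5^j − 2·6^j for all 0 ≤ j ≤ r, where r ≥ 1.
Then b(r+1) = 11b(r) − 30b(r−1) = 11·(5^r − 2·6^r) − 30·(5^{r−1} − 2·6^{r−1}) = (11·5 − 30)5^{r−1} − 2·(11·6 − 30)6^{r−1} = 25·5^{r−1} − 72·6^{r−1} = 5^{r+1} − 2·6^{r+1}.
This completes the inductive step, so b(n) = 5^n − 2·6^n for all n ≥ 0.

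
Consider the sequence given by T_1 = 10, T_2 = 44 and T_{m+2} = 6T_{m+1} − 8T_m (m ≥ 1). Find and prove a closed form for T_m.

Claim: T_m = 3·4^m − 2^m.

Base cases: T_1 = 10 and 3·4^1 − 2^1 = 10; T_2 = 44 and 3·4^2 − 2^2 = 44.
Assume T_j = 3·4^j − 2^j for all 1 ≤ j ≤ r, where r ≥ 2.
Then T_{r+1} = 6T_r − 8T_{r−1} = 6·(3·4^r − 2^r) − 8·(3·4^{r−1} − 2^{r−1}) = 3·(6·4 − 8)4^{r−1} − (6·2 − 8)2^{r−1} = 48·4^{r−1} − 4·2^{r−1} = 3·4^{r+1} − 2^{r+1}.
Hence T_m = 3·4^m − 2^m for every m ≥ 1, by strong induction.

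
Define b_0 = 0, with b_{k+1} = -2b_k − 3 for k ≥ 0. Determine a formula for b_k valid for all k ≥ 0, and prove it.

Claim: b_k = (-2)^k − 1.

Base case: b_0 = 0, and (-2)^0 − 1 = 1 − 1 = 0.
Assume b_j = (-2)^j − 1 for some j ≥ 0.
Then b_{j+1} = -2b_j − 3 = -2·((-2)^j − 1) − 3 = -2·(-2)^j + 2 − 3 = (-2)^{j+1} − 1.
This completes the inductive step, so b_k = (-2)^k − 1 for all k ≥ 0.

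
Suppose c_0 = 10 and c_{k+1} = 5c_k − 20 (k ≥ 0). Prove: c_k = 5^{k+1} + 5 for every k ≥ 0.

Base case: c_0 = 10, and 5^{0+1} + 5 = 5 + 5 = 10.
Assume c_j = 5^{j+1} + 5 for some j ≥ 0.
Then c_{j+1} = 5c_j − 20 = 5·(5^{j+1} + 5) − 20 = 5^{j+2} + 25 − 20 = 5^{j+2} + 5.
So the formula holds for j+1, and by induction c_k = 5^{k+1} + 5 for all k ≥ 0.

c_k = 5^{k+1} + 5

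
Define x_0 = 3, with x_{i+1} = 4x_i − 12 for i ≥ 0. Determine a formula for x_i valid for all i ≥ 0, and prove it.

Claim: x_i = -4^i + 4.

Base case: x_0 = 3, and -4^0 + 4 = -1 + 4 = 3.
Assume x_k = -4^k + 4 for some k ≥ 0.
Then x_{k+1} = 4x_k − 12 = 4·(-4^k + 4) − 12 = -4^{k+1} + 16 − 12 = -4^{k+1} + 4.
By induction, x_i = -4^i + 4 for all i ≥ 0.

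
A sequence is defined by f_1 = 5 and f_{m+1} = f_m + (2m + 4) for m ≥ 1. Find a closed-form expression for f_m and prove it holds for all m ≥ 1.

Claim: f_m = m^2 + 3m + 1.

Base case: f_1 = 5, and 1^2 + 3·1 + 1 = 5.
Assume f_k = k^2 + 3k + 1.
Then f_{k+1} = f_k + (2k + 4) = (k^2 + 3k + 1) + (2k + 4) = k^2 + 5k + 5,
and (k+1)^2 + 3·(k+1) + 1 = k^2 + 5k + 5.
Hence f_m = m^2 + 3m + 1 for every m ≥ 1, by induction.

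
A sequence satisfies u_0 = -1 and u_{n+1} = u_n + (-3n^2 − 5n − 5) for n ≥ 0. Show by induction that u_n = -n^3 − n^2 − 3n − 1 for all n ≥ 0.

Base case: u_0 = -1, and -0^3 − 0^2 − 3·0 − 1 = -1.
Assume u_r = -r^3 − r^2 − 3r − 1.
Then u_{r+1} = u_r + (-3r^2 − 5r − 5) = (-r^3 − r^2 − 3r − 1) + (-3r^2 − 5r − 5) = -r^3 − 4r^2 − 8r − 6,
and -(r+1)^3 − (r+1)^2 − 3·(r+1) − 1 = -r^3 − 4r^2 − 8r − 6.
Hence u_n = -n^3 − n^2 − 3n − 1 for every n ≥ 0, by induction.

u_n = -n^3 − n^2 − 3n − 1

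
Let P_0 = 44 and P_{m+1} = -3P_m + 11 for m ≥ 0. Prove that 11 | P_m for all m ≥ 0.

Base case: P_0 = 44 = 11·4, so 11 | P_0.
Assume 11 | P_j, so P_j = 11t for some integer t.
Then P_{j+1} = -3P_j + 11 = -3·(11t) + 11 = 11(-3t + 1), so 11 | P_{j+1}.
So the property holds for j+1, and by induction 11 | P_m for all m ≥ 0.

11 | P_m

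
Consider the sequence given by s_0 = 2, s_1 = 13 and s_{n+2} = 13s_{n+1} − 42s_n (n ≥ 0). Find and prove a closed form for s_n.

Claim: s_n = 7^n + 6^n.

Base cases: s_0 = 2 and 7^0 + 6^0 = 2; s_1 = 13 and 7^1 + 6^1 = 13.
Assume s_i = 7^i + 6^i for all 0 ≤ i ≤ j, where j ≥ 1.
Then s_{j+1} = 13s_j − 42s_{j−1} = 13·(7^j + 6^j) − 42·(7^{j−1} + 6^{j−1}) = (13·7 − 42)7^{j−1} + (13·6 − 42)6^{j−1} = 49·7^{j−1} + 36·6^{j−1} = 7^{j+1} + 6^{j+1}.
Hence s_n = 7^n + 6^n for every n ≥ 0, by strong induction.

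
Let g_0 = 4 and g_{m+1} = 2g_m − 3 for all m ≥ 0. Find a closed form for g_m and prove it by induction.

Claim: g_m = 2^m + 3.

Base case: g_0 = 4, and 2^0 + 3 = 1 + 3 = 4.
Assume g_k = 2^k + 3 for some k ≥ 0.
Then g_{k+1} = 2g_k − 3 = 2·(2^k + 3) − 3 = 2^{k+1} + 6 − 3 = 2^{k+1} + 3.
By induction, g_m = 2^m + 3 for all m ≥ 0.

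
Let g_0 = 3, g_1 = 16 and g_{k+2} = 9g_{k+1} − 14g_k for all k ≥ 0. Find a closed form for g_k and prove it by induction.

Claim: g_k = 2^k + 2·7^k.

Base cases: g_0 = 3 and 2^0 + 2·7^0 = 3; g_1 = 16 and 2^1 + 2·7^1 = 16.
Assume g_j = 2^j + 2·7^j for all 0 ≤ j ≤ r, where r ≥ 1.
Then g_{r+1} = 9g_r − 14g_{r−1} = 9·(2^r + 2·7^r) − 14·(2^{r−1} + 2·7^{r−1}) = (9·2 − 14)2^{r−1} + 2·(9·7 − 14)7^{r−1} = 4·2^{r−1} + 98·7^{r−1} = 2^{r+1} + 2·7^{r+1}.
This completes the inductive step, so g_k = 2^k + 2·7^k for all k ≥ 0.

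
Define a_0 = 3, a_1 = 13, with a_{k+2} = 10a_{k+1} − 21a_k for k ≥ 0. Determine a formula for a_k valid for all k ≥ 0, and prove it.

Claim: a_k = 7^k + 2·3^k.

Base cases: a_0 = 3 and 7^0 + 2·3^0 = 3; a_1 = 13 and 7^1 + 2·3^1 = 13.
Assume a_j = 7^j + 2·3^j for all 0 ≤ j ≤ r, where r ≥ 1.
Then a_{r+1} = 10a_r − 21a_{r−1} = 10·(7^r + 2·3^r) − 21·(7^{r−1} + 2·3^{r−1}) = (10·7 − 21)7^{r−1} + 2·(10·3 − 21)3^{r−1} = 49·7^{r−1} + 18·3^{r−1} = 7^{r+1} + 2·3^{r+1}.
Hence a_k = 7^k + 2·3^k for every k ≥ 0, by strong induction.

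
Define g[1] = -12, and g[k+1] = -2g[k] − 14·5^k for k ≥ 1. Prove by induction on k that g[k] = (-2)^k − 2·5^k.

Base case: g[1] = -12, and (-2)^1 − 2·5^1 = -2 − 10 = -12.
Assume g[m] = (-2)^m − 2·5^m for some m ≥ 1.
Then g[m+1] = -2g[m] − 14·5^m = -2·((-2)^m − 2·5^m) − 14·5^m = (-2)^{m+1} + 4·5^m − 14·5^m = (-2)^{m+1} − 10·5^m = (-2)^{m+1} − 2·5^{m+1}.
By induction, g[k] = (-2)^k − 2·5^k for all k ≥ 1.

g[k] = (-2)^k − 2·5^k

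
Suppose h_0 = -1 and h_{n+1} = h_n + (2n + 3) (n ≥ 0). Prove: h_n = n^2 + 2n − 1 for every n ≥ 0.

Base case: h_0 = -1, and 0^2 + 2·0 − 1 = -1.
Assume h_j = j^2 + 2j − 1.
Then h_{j+1} = h_j + (2j + 3) = (j^2 + 2j − 1) + (2j + 3) = j^2 + 4j + 2,
and (j+1)^2 + 2·(j+1) − 1 = j^2 + 4j + 2.
Hence h_n = n^2 + 2n − 1 for every n ≥ 0, by induction.

h_n = n^2 + 2n − 1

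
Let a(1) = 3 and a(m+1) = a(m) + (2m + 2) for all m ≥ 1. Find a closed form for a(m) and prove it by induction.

Claim: a(m) = m^2 + m + 1.

Base case: a(1) = 3, and 1^2 + 1 + 1 = 3.
Assume a(k) = k^2 + k + 1.
Then a(k+1) = a(k) + (2k + 2) = (k^2 + k + 1) + (2k + 2) = k^2 + 3k + 3,
and (k+1)^2 + (k+1) + 1 = k^2 + 3k + 3.
By induction, a(m) = m^2 + m + 1 for all m ≥ 1.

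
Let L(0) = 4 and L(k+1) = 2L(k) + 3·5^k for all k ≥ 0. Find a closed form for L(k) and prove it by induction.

Claim: L(k) = 3·2^k + 5^k.

Base case: L(0) = 4, and 3·2^0 + 5^0 = 3 + 1 = 4.
Assume L(r) = 3·2^r + 5^r for some r ≥ 0.
Then L(r+1) = 2L(r) + 3·5^r = 2·(3·2^r + 5^r) + 3·5^r = 3·2^{r+1} + 2·5^r + 3·5^r = 3·2^{r+1} + 5·5^r = 3·2^{r+1} + 5^{r+1}.
This completes the inductive step, so L(k) = 3·2^k + 5^k for all k ≥ 0.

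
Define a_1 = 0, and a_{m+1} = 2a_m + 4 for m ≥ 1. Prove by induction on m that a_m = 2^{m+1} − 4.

Base case: a_1 = 0, and 2^{1+1} − 4 = 4 − 4 = 0.
Assume a_k = 2^{k+1} − 4 for some k ≥ 1.
Then a_{k+1} = 2a_k + 4 = 2·(2^{k+1} − 4) + 4 = 2^{k+2} − 8 + 4 = 2^{k+2} − 4.
This completes the inductive step, so a_m = 2^{m+1} − 4 for all m ≥ 1.

a_m = 2^{m+1} − 4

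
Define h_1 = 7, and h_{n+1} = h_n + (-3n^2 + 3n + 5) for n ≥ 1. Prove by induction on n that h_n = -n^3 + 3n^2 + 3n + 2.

Base case: h_1 = 7, and -1^3 + 3·1^2 + 3·1 + 2 = 7.
Assume h_k = -k^3 + 3k^2 + 3k + 2.
Then h_{k+1} = h_k + (-3k^2 + 3k + 5) = (-k^3 + 3k^2 + 3k + 2) + (-3k^2 + 3k + 5) = -k^3 + 6k + 7,
and -(k+1)^3 + 3·(k+1)^2 + 3·(k+1) + 2 = -k^3 + 6k + 7.
Hence h_n = -n^3 + 3n^2 + 3n + 2 for every n ≥ 1, by induction.

h_n = -n^3 + 3n^2 + 3n + 2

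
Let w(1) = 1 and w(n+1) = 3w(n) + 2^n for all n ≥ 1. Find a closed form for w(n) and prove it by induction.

Claim: w(n) = 3^n − 2^n.

Base case: w(1) = 1, and 3^1 − 2^1 = 3 − 2 = 1.
Assume w(r) = 3^r − 2^r for some r ≥ 1.
Then w(r+1) = 3w(r) + 2^r = 3·(3^r − 2^r) + 2^r = 3^{r+1} − 3·2^r + 2^r = 3^{r+1} − 2·2^r = 3^{r+1} − 2^{r+1}.
This completes the inductive step, so w(n) = 3^n − 2^n for all n ≥ 1.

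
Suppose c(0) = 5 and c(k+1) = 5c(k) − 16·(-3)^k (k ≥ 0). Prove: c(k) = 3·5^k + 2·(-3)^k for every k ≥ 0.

Base case: c(0) = 5, and 3·5^0 + 2·(-3)^0 = 3 + 2 = 5.
Assume c(m) = 3·5^m + 2·(-3)^m for some m ≥ 0.
Then c(m+1) = 5c(m) − 16·(-3)^m = 5·(3·5^m + 2·(-3)^m) − 16·(-3)^m = 3·5^{m+1} + 10·(-3)^m − 16·(-3)^m = 3·5^{m+1} − 6·(-3)^m = 3·5^{m+1} + 2·(-3)^{m+1}.
So the formula holds for m+1, and by induction c(k) = 3·5^k + 2·(-3)^k for all k ≥ 0.

c(k) = 3·5^k + 2·(-3)^k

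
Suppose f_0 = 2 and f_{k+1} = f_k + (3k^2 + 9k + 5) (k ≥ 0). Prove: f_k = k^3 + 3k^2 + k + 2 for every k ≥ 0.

Base case: f_0 = 2, and 0^3 + 3·0^2 + 0 + 2 = 2.
Assume f_j = j^3 + 3j^2 + j + 2.
Then f_{j+1} = f_j + (3j^2 + 9j + 5) = (j^3 + 3j^2 + j + 2) + (3j^2 + 9j + 5) = j^3 + 6j^2 + 10j + 7,
and (j+1)^3 + 3·(j+1)^2 + (j+1) + 2 = j^3 + 6j^2 + 10j + 7.
This completes the inductive step, so f_k = k^3 + 3k^2 + k + 2 for all k ≥ 0.

f_k = k^3 + 3k^2 + k + 2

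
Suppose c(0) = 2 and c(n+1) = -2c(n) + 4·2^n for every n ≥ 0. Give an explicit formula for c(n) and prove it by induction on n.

Claim: c(n) = (-2)^n + 2^n.

Base case: c(0) = 2, and (-2)^0 + 2^0 = 1 + 1 = 2.
Assume c(m) = (-2)^m + 2^m for some m ≥ 0.
Then c(m+1) = -2c(m) + 4·2^m = -2·((-2)^m + 2^m) + 4·2^m = (-2)^{m+1} − 2·2^m + 4·2^m = (-2)^{m+1} + 2·2^m = (-2)^{m+1} + 2^{m+1}.
By induction, c(n) = (-2)^n + 2^n for all n ≥ 0.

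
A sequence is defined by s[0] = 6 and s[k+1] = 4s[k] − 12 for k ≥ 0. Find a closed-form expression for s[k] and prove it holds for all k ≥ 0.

Claim: s[k] = 2·4^k + 4.

Base case: s[0] = 6, and 2·4^0 + 4 = 2 + 4 = 6.
Assume s[j] = 2·4^j + 4 for some j ≥ 0.
Then s[j+1] = 4s[j] − 12 = 4·(2·4^j + 4) − 12 = 8·4^j + 16 − 12 = 2·4^{j+1} + 4.
So the formula holds for j+1, and by induction s[k] = 2·4^k + 4 for all k ≥ 0.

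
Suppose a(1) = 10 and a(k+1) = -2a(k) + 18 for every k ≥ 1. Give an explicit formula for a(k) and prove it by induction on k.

Claim: a(k) = -2·(-2)^k + 6.

Base case: a(1) = 10, and -2·(-2)^1 + 6 = 4 + 6 = 10.
Assume a(j) = -2·(-2)^j + 6 for some j ≥ 1.
Then a(j+1) = -2a(j) + 18 = -2·(-2·(-2)^j + 6) + 18 = 4·(-2)^j − 12 + 18 = -2·(-2)^{j+1} + 6.
Hence a(k) = -2·(-2)^k + 6 for every k ≥ 1, by induction.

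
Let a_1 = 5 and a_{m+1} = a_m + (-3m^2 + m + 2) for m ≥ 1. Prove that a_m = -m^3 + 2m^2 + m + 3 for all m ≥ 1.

Base case: a_1 = 5, and -1^3 + 2·1^2 + 1 + 3 = 5.
Assume a_k = -k^3 + 2k^2 + k + 3.
Then a_{k+1} = a_k + (-3k^2 + k + 2) = (-k^3 + 2k^2 + k + 3) + (-3k^2 + k + 2) = -k^3 − k^2 + 2k + 5,
and -(k+1)^3 + 2·(k+1)^2 + (k+1) + 3 = -k^3 − k^2 + 2k + 5.
By induction, a_m = -m^3 + 2m^2 + m + 3 for all m ≥ 1.

a_m = -m^3 + 2m^2 + m + 3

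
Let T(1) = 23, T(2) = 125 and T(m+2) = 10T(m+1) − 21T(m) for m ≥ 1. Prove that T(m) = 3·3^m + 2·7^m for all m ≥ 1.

Base cases: T(1) = 23 and 3·3^1 + 2·7^1 = 23; T(2) = 125 and 3·3^2 + 2·7^2 = 125.
Assume T(i) = 3·3^i + 2·7^i for all 1 ≤ i ≤ j, where j ≥ 2.
Then T(j+1) = 10T(j) − 21T(j−1) = 10·(3·3^j + 2·7^j) − 21·(3·3^{j−1} + 2·7^{j−1}) = 3·(10·3 − 21)3^{j−1} + 2·(10·7 − 21)7^{j−1} = 27·3^{j−1} + 98·7^{j−1} = 3·3^{j+1} + 2·7^{j+1}.
This completes the inductive step, so T(m) = 3·3^m + 2·7^m for all m ≥ 1.

T(m) = 3·3^m + 2·7^m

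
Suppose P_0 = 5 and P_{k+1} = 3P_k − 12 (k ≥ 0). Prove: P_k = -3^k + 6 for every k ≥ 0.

Base case: P_0 = 5, and -3^0 + 6 = -1 + 6 = 5.
Assume P_r = -3^r + 6 for some r ≥ 0.
Then P_{r+1} = 3P_r − 12 = 3·(-3^r + 6) − 12 = -3^{r+1} + 18 − 12 = -3^{r+1} + 6.
Hence P_k = -3^k + 6 for every k ≥ 0, by induction.

P_k = -3^k + 6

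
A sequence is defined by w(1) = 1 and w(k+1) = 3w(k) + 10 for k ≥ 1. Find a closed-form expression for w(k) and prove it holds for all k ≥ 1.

Claim: w(k) = 2·3^k − 5.

Base case: w(1) = 1, and 2·3^1 − 5 = 6 − 5 = 1.
Assume w(m) = 2·3^m − 5 for some m ≥ 1.
Then w(m+1) = 3w(m) + 10 = 3·(2·3^m − 5) + 10 = 6·3^m − 15 + 10 = 2·3^{m+1} − 5.
So the formula holds for m+1, and by induction w(k) = 2·3^k − 5 for all k ≥ 1.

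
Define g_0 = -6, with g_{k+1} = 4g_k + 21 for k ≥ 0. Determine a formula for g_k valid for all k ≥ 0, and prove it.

Claim: g_k = 4^k − 7.

Base case: g_0 = -6, and 4^0 − 7 = 1 − 7 = -6.
Assume g_j = 4^j − 7 for some j ≥ 0.
Then g_{j+1} = 4g_j + 21 = 4·(4^j − 7) + 21 = 4^{j+1} − 28 + 21 = 4^{j+1} − 7.
By induction, g_k = 4^k − 7 for all k ≥ 0.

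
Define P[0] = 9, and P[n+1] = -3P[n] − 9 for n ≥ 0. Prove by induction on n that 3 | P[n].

Base case: P[0] = 9 = 3·3, so 3 | P[0].
Assume 3 | P[r], so P[r] = 3t for some integer t.
Then P[r+1] = -3P[r] − 9 = -3·(3t) − 9 = 3(-3t − 3), so 3 | P[r+1].
So the property holds for r+1, and by induction 3 | P[n] for all n ≥ 0.

3 | P[n]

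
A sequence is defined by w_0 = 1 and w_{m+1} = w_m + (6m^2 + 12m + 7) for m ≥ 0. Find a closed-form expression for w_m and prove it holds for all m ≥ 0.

Claim: w_m = 2m^3 + 3m^2 + 2m + 1.

Base case: w_0 = 1, and 2·0^3 + 3·0^2 + 2·0 + 1 = 1.
Assume w_k = 2k^3 + 3k^2 + 2k + 1.
Then w_{k+1} = w_k + (6k^2 + 12k + 7) = (2k^3 + 3k^2 + 2k + 1) + (6k^2 + 12k + 7) = 2k^3 + 9k^2 + 14k + 8,
and 2·(k+1)^3 + 3·(k+1)^2 + 2·(k+1) + 1 = 2k^3 + 9k^2 + 14k + 8.
Hence w_m = 2m^3 + 3m^2 + 2m + 1 for every m ≥ 0, by induction.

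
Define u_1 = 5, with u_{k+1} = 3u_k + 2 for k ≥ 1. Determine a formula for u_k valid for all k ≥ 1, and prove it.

Claim: u_k = 2·3^k − 1.

Base case: u_1 = 5, and 2·3^1 − 1 = 6 − 1 = 5.
Assume u_r = 2·3^r − 1 for some r ≥ 1.
Then u_{r+1} = 3u_r + 2 = 3·(2·3^r − 1) + 2 = 6·3^r − 3 + 2 = 2·3^{r+1} − 1.
Hence u_k = 2·3^k − 1 for every k ≥ 1, by induction.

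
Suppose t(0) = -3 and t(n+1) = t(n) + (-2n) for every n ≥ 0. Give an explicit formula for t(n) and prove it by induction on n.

Claim: t(n) = -n^2 + n − 3.

Base case: t(0) = -3, and -0^2 + 0 − 3 = -3.
Assume t(m) = -m^2 + m − 3.
Then t(m+1) = t(m) + (-2m) = (-m^2 + m − 3) + (-2m) = -m^2 − m − 3,
and -(m+1)^2 + (m+1) − 3 = -m^2 − m − 3.
By induction, t(n) = -n^2 + n − 3 for all n ≥ 0.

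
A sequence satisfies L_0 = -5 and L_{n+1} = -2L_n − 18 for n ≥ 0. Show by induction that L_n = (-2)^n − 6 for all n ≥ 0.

Base case: L_0 = -5, and (-2)^0 − 6 = 1 − 6 = -5.
Assume L_m = (-2)^m − 6 for some m ≥ 0.
Then L_{m+1} = -2L_m − 18 = -2·((-2)^m − 6) − 18 = -2·(-2)^m + 12 − 18 = (-2)^{m+1} − 6.
By induction, L_n = (-2)^n − 6 for all n ≥ 0.

L_n = (-2)^n − 6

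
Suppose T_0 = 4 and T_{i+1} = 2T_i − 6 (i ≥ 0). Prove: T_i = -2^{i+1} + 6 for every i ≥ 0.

Base case: T_0 = 4, and -2^{0+1} + 6 = -2 + 6 = 4.
Assume T_k = -2^{k+1} + 6 for some k ≥ 0.
Then T_{k+1} = 2T_k − 6 = 2·(-2^{k+1} + 6) − 6 = -2^{k+2} + 12 − 6 = -2^{k+2} + 6.
Hence T_i = -2^{i+1} + 6 for every i ≥ 0, by induction.

T_i = -2^{i+1} + 6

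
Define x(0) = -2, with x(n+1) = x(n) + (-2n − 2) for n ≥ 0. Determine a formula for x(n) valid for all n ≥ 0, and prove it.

Claim: x(n) = -n^2 − n − 2.

Base case: x(0) = -2, and -0^2 − 0 − 2 = -2.
Assume x(m) = -m^2 − m − 2.
Then x(m+1) = x(m) + (-2m − 2) = (-m^2 − m − 2) + (-2m − 2) = -m^2 − 3m − 4,
and -(m+1)^2 − (m+1) − 2 = -m^2 − 3m − 4.
Hence x(n) = -n^2 − n − 2 for every n ≥ 0, by induction.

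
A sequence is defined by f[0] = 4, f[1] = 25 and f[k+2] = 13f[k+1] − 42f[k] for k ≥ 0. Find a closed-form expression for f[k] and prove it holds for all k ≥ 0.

Claim: f[k] = 3·6^k + 7^k.

Base cases: f[0] = 4 and 3·6^0 + 7^0 = 4; f[1] = 25 and 3·6^1 + 7^1 = 25.
Assume f[j] = 3·6^j + 7^j for all 0 ≤ j ≤ r, where r ≥ 1.
Then f[r+1] = 13f[r] − 42f[r−1] = 13·(3·6^r + 7^r) − 42·(3·6^{r−1} + 7^{r−1}) = 3·(13·6 − 42)6^{r−1} + (13·7 − 42)7^{r−1} = 108·6^{r−1} + 49·7^{r−1} = 3·6^{r+1} + 7^{r+1}.
By strong induction, f[k] = 3·6^k + 7^k for all k ≥ 0.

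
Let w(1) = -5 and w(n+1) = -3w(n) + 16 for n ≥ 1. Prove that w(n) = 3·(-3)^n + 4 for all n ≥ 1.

Base case: w(1) = -5, and 3·(-3)^1 + 4 = -9 + 4 = -5.
Assume w(j) = 3·(-3)^j + 4 for some j ≥ 1.
Then w(j+1) = -3w(j) + 16 = -3·(3·(-3)^j + 4) + 16 = -9·(-3)^j − 12 + 16 = 3·(-3)^{j+1} + 4.
This completes the inductive step, so w(n) = 3·(-3)^n + 4 for all n ≥ 1.

w(n) = 3·(-3)^n + 4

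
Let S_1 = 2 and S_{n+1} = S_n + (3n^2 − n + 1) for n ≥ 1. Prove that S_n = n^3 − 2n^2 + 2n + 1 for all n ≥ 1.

Base case: S_1 = 2, and 1^3 − 2·1^2 + 2·1 + 1 = 2.
Assume S_k = k^3 − 2k^2 + 2k + 1.
Then S_{k+1} = S_k + (3k^2 − k + 1) = (k^3 − 2k^2 + 2k + 1) + (3k^2 − k + 1) = k^3 + k^2 + k + 2,
and (k+1)^3 − 2·(k+1)^2 + 2·(k+1) + 1 = k^3 + k^2 + k + 2.
Hence S_n = n^3 − 2n^2 + 2n + 1 for every n ≥ 1, by induction.

S_n = n^3 − 2n^2 + 2n + 1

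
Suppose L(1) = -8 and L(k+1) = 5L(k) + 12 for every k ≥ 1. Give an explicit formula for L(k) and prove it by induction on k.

Claim: L(k) = -5^k − 3.

Base case: L(1) = -8, and -5^1 − 3 = -5 − 3 = -8.
Assume L(j) = -5^j − 3 for some j ≥ 1.
Then L(j+1) = 5L(j) + 12 = 5·(-5^j − 3) + 12 = -5^{j+1} − 15 + 12 = -5^{j+1} − 3.
By induction, L(k) = -5^k − 3 for all k ≥ 1.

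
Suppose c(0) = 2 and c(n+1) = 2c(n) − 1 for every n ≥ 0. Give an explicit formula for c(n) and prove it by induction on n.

Claim: c(n) = 2^n + 1.

Base case: c(0) = 2, and 2^0 + 1 = 1 + 1 = 2.
Assume c(k) = 2^k + 1 for some k ≥ 0.
Then c(k+1) = 2c(k) − 1 = 2·(2^k + 1) − 1 = 2^{k+1} + 2 − 1 = 2^{k+1} + 1.
This completes the inductive step, so c(n) = 2^n + 1 for all n ≥ 0.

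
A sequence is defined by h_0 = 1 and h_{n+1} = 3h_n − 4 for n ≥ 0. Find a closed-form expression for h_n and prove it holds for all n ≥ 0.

Claim: h_n = -3^n + 2.

Base case: h_0 = 1, and -3^0 + 2 = -1 + 2 = 1.
Assume h_k = -3^k + 2 for some k ≥ 0.
Then h_{k+1} = 3h_k − 4 = 3·(-3^k + 2) − 4 = -3^{k+1} + 6 − 4 = -3^{k+1} + 2.
This completes the inductive step, so h_n = -3^n + 2 for all n ≥ 0.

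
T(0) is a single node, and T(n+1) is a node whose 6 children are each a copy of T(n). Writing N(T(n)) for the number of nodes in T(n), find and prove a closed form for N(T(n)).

Claim: N(T(n)) = (6^{n+1} − 1)/5.

Base case: N(T(0)) = 1, and (6^{0+1} − 1)/5 = 1.
Assume N(T(m)) = (6^{m+1} − 1)/5.
Then N(T(m+1)) = 1 + 6N(T(m)) = 1 + 6·(6^{m+1} − 1)/5 = 1 + (6^{m+2} − 6)/5 = (5 + 6^{m+2} − 6)/5 = (6^{m+2} − 1)/5.
By induction, N(T(n)) = (6^{n+1} − 1)/5 for all n ≥ 0.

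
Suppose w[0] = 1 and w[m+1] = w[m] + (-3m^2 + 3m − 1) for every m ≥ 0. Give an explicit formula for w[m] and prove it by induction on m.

Claim: w[m] = -m^3 + 3m^2 − 3m + 1.

Base case: w[0] = 1, and -0^3 + 3·0^2 − 3·0 + 1 = 1.
Assume w[r] = -r^3 + 3r^2 − 3r + 1.
Then w[r+1] = w[r] + (-3r^2 + 3r − 1) = (-r^3 + 3r^2 − 3r + 1) + (-3r^2 + 3r − 1) = -r^3,
and -(r+1)^3 + 3·(r+1)^2 − 3·(r+1) + 1 = -r^3.
By induction, w[m] = -m^3 + 3m^2 − 3m + 1 for all m ≥ 0.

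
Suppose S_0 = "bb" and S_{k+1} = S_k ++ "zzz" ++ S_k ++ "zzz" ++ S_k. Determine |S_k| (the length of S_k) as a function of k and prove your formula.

Claim: |S_k| = 5·3^k − 3.

Base case: |S_0| = 2, and 5·3^0 − 3 = 2.
Assume |S_r| = 5·3^r − 3.
Then |S_{r+1}| = 3|S_r| + 6 = 3(5·3^r − 3) + 6 = 5·3^{r+1} − 9 + 6 = 5·3^{r+1} − 3.
By induction, |S_k| = 5·3^k − 3 for all k ≥ 0.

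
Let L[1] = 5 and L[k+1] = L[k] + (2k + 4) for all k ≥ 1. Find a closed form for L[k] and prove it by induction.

Claim: L[k] = k^2 + 3k + 1.

Base case: L[1] = 5, and 1^2 + 3·1 + 1 = 5.
Assume L[m] = m^2 + 3m + 1.
Then L[m+1] = L[m] + (2m + 4) = (m^2 + 3m + 1) + (2m + 4) = m^2 + 5m + 5,
and (m+1)^2 + 3·(m+1) + 1 = m^2 + 5m + 5.
Hence L[k] = k^2 + 3k + 1 for every k ≥ 1, by induction.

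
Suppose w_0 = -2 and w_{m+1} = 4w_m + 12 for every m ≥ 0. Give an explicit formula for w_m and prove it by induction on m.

Claim: w_m = 2·4^m − 4.

Base case: w_0 = -2, and 2·4^0 − 4 = 2 − 4 = -2.
Assume w_j = 2·4^j − 4 for some j ≥ 0.
Then w_{j+1} = 4w_j + 12 = 4·(2·4^j − 4) + 12 = 8·4^j − 16 + 12 = 2·4^{j+1} − 4.
Hence w_m = 2·4^m − 4 for every m ≥ 0, by induction.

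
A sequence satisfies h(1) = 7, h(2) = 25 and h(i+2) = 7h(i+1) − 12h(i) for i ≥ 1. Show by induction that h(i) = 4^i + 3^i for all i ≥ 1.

Base cases: h(1) = 7 and 4^1 + 3^1 = 7; h(2) = 25 and 4^2 + 3^2 = 25.
Assume h(j) = 4^j + 3^j for all 1 ≤ j ≤ m, where m ≥ 2.
Then h(m+1) = 7h(m) − 12h(m−1) = 7·(4^m + 3^m) − 12·(4^{m−1} + 3^{m−1}) = (7·4 − 12)4^{m−1} + (7·3 − 12)3^{m−1} = 16·4^{m−1} + 9·3^{m−1} = 4^{m+1} + 3^{m+1}.
By strong induction, h(i) = 4^i + 3^i for all i ≥ 1.

h(i) = 4^i + 3^i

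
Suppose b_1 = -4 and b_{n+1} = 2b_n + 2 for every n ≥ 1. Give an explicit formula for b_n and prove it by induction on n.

Claim: b_n = -2^n − 2.

Base case: b_1 = -4, and -2^1 − 2 = -2 − 2 = -4.
Assume b_m = -2^m − 2 for some m ≥ 1.
Then b_{m+1} = 2b_m + 2 = 2·(-2^m − 2) + 2 = -2^{m+1} − 4 + 2 = -2^{m+1} − 2.
So the formula holds for m+1, and by induction b_n = -2^n − 2 for all n ≥ 1.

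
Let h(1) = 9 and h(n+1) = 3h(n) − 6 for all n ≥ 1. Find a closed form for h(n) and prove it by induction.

Claim: h(n) = 2·3^n + 3.

Base case: h(1) = 9, and 2·3^1 + 3 = 6 + 3 = 9.
Assume h(j) = 2·3^j + 3 for some j ≥ 1.
Then h(j+1) = 3h(j) − 6 = 3·(2·3^j + 3) − 6 = 6·3^j + 9 − 6 = 2·3^{j+1} + 3.
This completes the inductive step, so h(n) = 2·3^n + 3 for all n ≥ 1.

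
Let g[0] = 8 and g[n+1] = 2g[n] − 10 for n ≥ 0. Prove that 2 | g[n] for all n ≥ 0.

Base case: g[0] = 8 = 2·4, so 2 | g[0].
Assume 2 | g[r], so g[r] = 2t for some integer t.
Then g[r+1] = 2g[r] − 10 = 2·(2t) − 10 = 2(2t − 5), so 2 | g[r+1].
Hence 2 | g[n] for every n ≥ 0, by induction.

2 | g[n]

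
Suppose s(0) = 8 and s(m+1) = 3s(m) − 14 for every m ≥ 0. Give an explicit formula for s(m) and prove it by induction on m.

Claim: s(m) = 3^m + 7.

Base case: s(0) = 8, and 3^0 + 7 = 1 + 7 = 8.
Assume s(j) = 3^j + 7 for some j ≥ 0.
Then s(j+1) = 3s(j) − 14 = 3·(3^j + 7) − 14 = 3^{j+1} + 21 − 14 = 3^{j+1} + 7.
By induction, s(m) = 3^m + 7 for all m ≥ 0.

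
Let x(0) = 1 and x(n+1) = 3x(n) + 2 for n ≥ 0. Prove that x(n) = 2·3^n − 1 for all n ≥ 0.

Base case: x(0) = 1, and 2·3^0 − 1 = 2 − 1 = 1.
Assume x(r) = 2·3^r − 1 for some r ≥ 0.
Then x(r+1) = 3x(r) + 2 = 3·(2·3^r − 1) + 2 = 6·3^r − 3 + 2 = 2·3^{r+1} − 1.
Hence x(n) = 2·3^n − 1 for every n ≥ 0, by induction.

x(n) = 2·3^n − 1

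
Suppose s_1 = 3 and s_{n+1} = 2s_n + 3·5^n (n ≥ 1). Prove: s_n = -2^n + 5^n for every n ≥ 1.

Base case: s_1 = 3, and -2^1 + 5^1 = -2 + 5 = 3.
Assume s_k = -2^k + 5^k for some k ≥ 1.
Then s_{k+1} = 2s_k + 3·5^k = 2·(-2^k + 5^k) + 3·5^k = -2^{k+1} + 2·5^k + 3·5^k = -2^{k+1} + 5·5^k = -2^{k+1} + 5^{k+1}.
Hence s_n = -2^n + 5^n for every n ≥ 1, by induction.

s_n = -2^n + 5^n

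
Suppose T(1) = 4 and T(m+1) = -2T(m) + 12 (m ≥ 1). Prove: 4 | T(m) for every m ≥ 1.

Base case: T(1) = 4 = 4·1, so 4 | T(1).
Assume 4 | T(r), so T(r) = 4t for some integer t.
Then T(r+1) = -2T(r) + 12 = -2·(4t) + 12 = 4(-2t + 3), so 4 | T(r+1).
Hence 4 | T(m) for every m ≥ 1, by induction.

4 | T(m)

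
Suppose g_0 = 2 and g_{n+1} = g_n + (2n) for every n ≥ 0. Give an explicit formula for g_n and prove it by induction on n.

Claim: g_n = n^2 − n + 2.

Base case: g_0 = 2, and 0^2 − 0 + 2 = 2.
Assume g_r = r^2 − r + 2.
Then g_{r+1} = g_r + (2r) = (r^2 − r + 2) + (2r) = r^2 + r + 2,
and (r+1)^2 − (r+1) + 2 = r^2 + r + 2.
By induction, g_n = n^2 − n + 2 for all n ≥ 0.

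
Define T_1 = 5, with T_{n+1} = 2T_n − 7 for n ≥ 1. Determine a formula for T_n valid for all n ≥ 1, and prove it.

Claim: T_n = -2^n + 7.

Base case: T_1 = 5, and -2^1 + 7 = -2 + 7 = 5.
Assume T_m = -2^m + 7 for some m ≥ 1.
Then T_{m+1} = 2T_m − 7 = 2·(-2^m + 7) − 7 = -2^{m+1} + 14 − 7 = -2^{m+1} + 7.
So the formula holds for m+1, and by induction T_n = -2^n + 7 for all n ≥ 1.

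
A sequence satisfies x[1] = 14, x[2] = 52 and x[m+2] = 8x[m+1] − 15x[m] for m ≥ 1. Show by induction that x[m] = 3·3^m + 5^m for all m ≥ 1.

Base cases: x[1] = 14 and 3·3^1 + 5^1 = 14; x[2] = 52 and 3·3^2 + 5^2 = 52.
Assume x[j] = 3·3^j + 5^j for all 1 ≤ j ≤ r, where r ≥ 2.
Then x[r+1] = 8x[r] − 15x[r−1] = 8·(3·3^r + 5^r) − 15·(3·3^{r−1} + 5^{r−1}) = 3·(8·3 − 15)3^{r−1} + (8·5 − 15)5^{r−1} = 27·3^{r−1} + 25·5^{r−1} = 3·3^{r+1} + 5^{r+1}.
Hence x[m] = 3·3^m + 5^m for every m ≥ 1, by strong induction.

x[m] = 3·3^m + 5^m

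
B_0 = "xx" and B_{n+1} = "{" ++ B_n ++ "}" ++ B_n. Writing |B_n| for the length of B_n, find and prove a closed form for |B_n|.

Claim: |B_n| = 2^{n+2} − 2.

Base case: |B_0| = 2, and 2^{0+2} − 2 = 2.
Assume |B_m| = 2^{m+2} − 2.
Then |B_{m+1}| = 1 + |B_m| + 1 + |B_m| = 2|B_m| + 2 = 2(2^{m+2} − 2) + 2 = 2^{m+3} − 4 + 2 = 2^{m+3} − 2.
This completes the inductive step, so |B_n| = 2^{n+2} − 2 for all n ≥ 0.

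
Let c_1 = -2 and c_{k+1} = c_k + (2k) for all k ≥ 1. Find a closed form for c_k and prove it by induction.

Claim: c_k = k^2 − k − 2.

Base case: c_1 = -2, and 1^2 − 1 − 2 = -2.
Assume c_r = r^2 − r − 2.
Then c_{r+1} = c_r + (2r) = (r^2 − r − 2) + (2r) = r^2 + r − 2,
and (r+1)^2 − (r+1) − 2 = r^2 + r − 2.
By induction, c_k = k^2 − k − 2 for all k ≥ 1.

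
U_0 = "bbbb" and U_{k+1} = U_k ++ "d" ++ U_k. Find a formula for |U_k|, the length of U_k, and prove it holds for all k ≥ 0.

Claim: |U_k| = 5·2^k − 1.

Base case: |U_0| = 4, and 5·2^0 − 1 = 4.
Assume |U_m| = 5·2^m − 1.
Then |U_{m+1}| = |U_m| + 1 + |U_m| = 2|U_m| + 1 = 2(5·2^m − 1) + 1 = 5·2^{m+1} − 2 + 1 = 5·2^{m+1} − 1.
By induction, |U_k| = 5·2^k − 1 for all k ≥ 0.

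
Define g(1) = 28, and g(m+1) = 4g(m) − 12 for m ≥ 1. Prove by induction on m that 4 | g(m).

Base case: g(1) = 28 = 4·7, so 4 | g(1).
Assume 4 | g(k), so g(k) = 4t for some integer t.
Then g(k+1) = 4g(k) − 12 = 4·(4t) − 12 = 4(4t − 3), so 4 | g(k+1).
Hence 4 | g(m) for every m ≥ 1, by induction.

4 | g(m)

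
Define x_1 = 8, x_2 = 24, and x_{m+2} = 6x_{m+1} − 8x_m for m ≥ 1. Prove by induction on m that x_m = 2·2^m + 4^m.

Base cases: x_1 = 8 and 2·2^1 + 4^1 = 8; x_2 = 24 and 2·2^2 + 4^2 = 24.
Assume x_j = 2·2^j + 4^j for all 1 ≤ j ≤ r, where r ≥ 2.
Then x_{r+1} = 6x_r − 8x_{r−1} = 6·(2·2^r + 4^r) − 8·(2·2^{r−1} + 4^{r−1}) = 2·(6·2 − 8)2^{r−1} + (6·4 − 8)4^{r−1} = 8·2^{r−1} + 16·4^{r−1} = 2·2^{r+1} + 4^{r+1}.
So the formula holds for r+1, and by strong induction x_m = 2·2^m + 4^m for all m ≥ 1.

x_m = 2·2^m + 4^m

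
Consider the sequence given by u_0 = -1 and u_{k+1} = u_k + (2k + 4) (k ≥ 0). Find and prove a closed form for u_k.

Claim: u_k = k^2 + 3k − 1.

Base case: u_0 = -1, and 0^2 + 3·0 − 1 = -1.
Assume u_m = m^2 + 3m − 1.
Then u_{m+1} = u_m + (2m + 4) = (m^2 + 3m − 1) + (2m + 4) = m^2 + 5m + 3,
and (m+1)^2 + 3·(m+1) − 1 = m^2 + 5m + 3.
This completes the inductive step, so u_k = k^2 + 3k − 1 for all k ≥ 0.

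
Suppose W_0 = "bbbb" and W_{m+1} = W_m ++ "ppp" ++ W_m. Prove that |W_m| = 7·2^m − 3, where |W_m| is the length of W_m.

Base case: |W_0| = 4, and 7·2^0 − 3 = 4.
Assume |W_j| = 7·2^j − 3.
Then |W_{j+1}| = |W_j| + 3 + |W_j| = 2|W_j| + 3 = 2(7·2^j − 3) + 3 = 7·2^{j+1} − 6 + 3 = 7·2^{j+1} − 3.
Hence |W_m| = 7·2^m − 3 for every m ≥ 0, by induction.

|W_m| = 7·2^m − 3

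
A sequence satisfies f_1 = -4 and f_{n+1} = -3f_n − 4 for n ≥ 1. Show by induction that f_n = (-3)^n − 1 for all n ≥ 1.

Base case: f_1 = -4, and (-3)^1 − 1 = -3 − 1 = -4.
Assume f_k = (-3)^k − 1 for some k ≥ 1.
Then f_{k+1} = -3f_k − 4 = -3·((-3)^k − 1) − 4 = -3·(-3)^k + 3 − 4 = (-3)^{k+1} − 1.
This completes the inductive step, so f_n = (-3)^n − 1 for all n ≥ 1.

f_n = (-3)^n − 1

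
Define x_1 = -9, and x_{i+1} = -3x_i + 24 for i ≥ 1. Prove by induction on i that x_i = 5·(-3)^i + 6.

Base case: x_1 = -9, and 5·(-3)^1 + 6 = -15 + 6 = -9.
Assume x_m = 5·(-3)^m + 6 for some m ≥ 1.
Then x_{m+1} = -3x_m + 24 = -3·(5·(-3)^m + 6) + 24 = -15·(-3)^m − 18 + 24 = 5·(-3)^{m+1} + 6.
Hence x_i = 5·(-3)^i + 6 for every i ≥ 1, by induction.

x_i = 5·(-3)^i + 6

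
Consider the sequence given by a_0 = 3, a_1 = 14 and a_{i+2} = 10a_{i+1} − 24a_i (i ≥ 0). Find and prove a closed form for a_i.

Claim: a_i = 6^i + 2·4^i.

Base cases: a_0 = 3 and 6^0 + 2·4^0 = 3; a_1 = 14 and 6^1 + 2·4^1 = 14.
Assume a_j = 6^j + 2·4^j for all 0 ≤ j ≤ r, where r ≥ 1.
Then a_{r+1} = 10a_r − 24a_{r−1} = 10·(6^r + 2·4^r) − 24·(6^{r−1} + 2·4^{r−1}) = (10·6 − 24)6^{r−1} + 2·(10·4 − 24)4^{r−1} = 36·6^{r−1} + 32·4^{r−1} = 6^{r+1} + 2·4^{r+1}.
By strong induction, a_i = 6^i + 2·4^i for all i ≥ 0.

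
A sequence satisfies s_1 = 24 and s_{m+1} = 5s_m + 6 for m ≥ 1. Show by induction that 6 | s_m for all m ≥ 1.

Base case: s_1 = 24 = 6·4, so 6 | s_1.
Assume 6 | s_r, so s_r = 6t for some integer t.
Then s_{r+1} = 5s_r + 6 = 5·(6t) + 6 = 6(5t + 1), so 6 | s_{r+1}.
By induction, 6 | s_m for all m ≥ 1.

6 | s_m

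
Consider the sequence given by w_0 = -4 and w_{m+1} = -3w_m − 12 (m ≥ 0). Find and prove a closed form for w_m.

Claim: w_m = -(-3)^m − 3.

Base case: w_0 = -4, and -(-3)^0 − 3 = -1 − 3 = -4.
Assume w_r = -(-3)^r − 3 for some r ≥ 0.
Then w_{r+1} = -3w_r − 12 = -3·(-(-3)^r − 3) − 12 = 3·(-3)^r + 9 − 12 = -(-3)^{r+1} − 3.
This completes the inductive step, so w_m = -(-3)^m − 3 for all m ≥ 0.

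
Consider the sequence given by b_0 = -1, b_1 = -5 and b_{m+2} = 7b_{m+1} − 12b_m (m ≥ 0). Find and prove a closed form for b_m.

Claim: b_m = 3^m − 2·4^m.

Base cases: b_0 = -1 and 3^0 − 2·4^0 = -1; b_1 = -5 and 3^1 − 2·4^1 = -5.
Assume b_j = 3^j − 2·4^j for all 0 ≤ j ≤ r, where r ≥ 1.
Then b_{r+1} = 7b_r − 12b_{r−1} = 7·(3^r − 2·4^r) − 12·(3^{r−1} − 2·4^{r−1}) = (7·3 − 12)3^{r−1} − 2·(7·4 − 12)4^{r−1} = 9·3^{r−1} − 32·4^{r−1} = 3^{r+1} − 2·4^{r+1}.
So the formula holds for r+1, and by strong induction b_m = 3^m − 2·4^m for all m ≥ 0.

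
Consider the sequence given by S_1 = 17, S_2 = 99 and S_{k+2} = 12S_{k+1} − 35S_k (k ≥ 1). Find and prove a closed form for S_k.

Claim: S_k = 7^k + 2·5^k.

Base cases: S_1 = 17 and 7^1 + 2·5^1 = 17; S_2 = 99 and 7^2 + 2·5^2 = 99.
Assume S_j = 7^j + 2·5^j for all 1 ≤ j ≤ r, where r ≥ 2.
Then S_{r+1} = 12S_r − 35S_{r−1} = 12·(7^r + 2·5^r) − 35·(7^{r−1} + 2·5^{r−1}) = (12·7 − 35)7^{r−1} + 2·(12·5 − 35)5^{r−1} = 49·7^{r−1} + 50·5^{r−1} = 7^{r+1} + 2·5^{r+1}.
Hence S_k = 7^k + 2·5^k for every k ≥ 1, by strong induction.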